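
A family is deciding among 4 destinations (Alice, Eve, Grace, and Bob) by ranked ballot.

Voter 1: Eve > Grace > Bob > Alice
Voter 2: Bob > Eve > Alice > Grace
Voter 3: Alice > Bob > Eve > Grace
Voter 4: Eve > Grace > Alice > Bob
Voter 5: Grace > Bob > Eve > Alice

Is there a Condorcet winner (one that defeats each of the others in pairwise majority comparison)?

Head-to-head results (5 voters total):
Alice vs Eve: Eve wins 4–1.
Alice vs Grace: Grace wins 3–2.
Alice vs Bob: Bob wins 3–2.
Eve vs Grace: Eve wins 4–1.
Eve vs Bob: Bob wins 3–2.
Grace vs Bob: Grace wins 3–2.
No candidate beats all others: Eve beats Grace beats Bob beats Eve, a majority cycle.

No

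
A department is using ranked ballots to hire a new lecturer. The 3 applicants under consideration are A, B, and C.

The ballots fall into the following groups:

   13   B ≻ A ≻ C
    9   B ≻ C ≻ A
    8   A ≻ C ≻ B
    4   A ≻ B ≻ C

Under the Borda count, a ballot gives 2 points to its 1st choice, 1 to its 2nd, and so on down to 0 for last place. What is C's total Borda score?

Borda scores:
  A: 13·1 + 9·0 + 8·2 + 4·2 = 37
  B: 13·2 + 9·2 + 8·0 + 4·1 = 48
  C: 13·0 + 9·1 + 8·1 + 4·0 = 17

17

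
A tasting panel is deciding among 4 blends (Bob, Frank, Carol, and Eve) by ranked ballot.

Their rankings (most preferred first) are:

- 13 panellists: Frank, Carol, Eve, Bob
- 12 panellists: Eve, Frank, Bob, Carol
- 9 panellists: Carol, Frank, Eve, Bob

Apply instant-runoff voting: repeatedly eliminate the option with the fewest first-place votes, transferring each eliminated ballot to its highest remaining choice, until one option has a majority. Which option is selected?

Round 1: Frank 13, Eve 12, Carol 9, Bob 0. Bob has the fewest and is eliminated.
Round 2: Frank 13, Eve 12, Carol 9. Carol has the fewest and is eliminated.
Round 3: Frank 22, Eve 12. Frank has a majority.

Frank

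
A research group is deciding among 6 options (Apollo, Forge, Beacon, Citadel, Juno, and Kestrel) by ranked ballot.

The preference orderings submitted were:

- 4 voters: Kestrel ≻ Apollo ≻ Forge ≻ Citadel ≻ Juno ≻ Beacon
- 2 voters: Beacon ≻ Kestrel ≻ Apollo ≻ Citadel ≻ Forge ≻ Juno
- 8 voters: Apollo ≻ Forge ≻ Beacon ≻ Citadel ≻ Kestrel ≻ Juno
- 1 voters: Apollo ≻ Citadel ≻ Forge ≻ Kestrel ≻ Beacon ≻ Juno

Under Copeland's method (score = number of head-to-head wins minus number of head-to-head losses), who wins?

Pairwise results:
  Apollo vs Forge: Apollo wins 15–0.
  Apollo vs Beacon: Apollo wins 13–2.
  Apollo vs Citadel: Apollo wins 15–0.
  Apollo vs Juno: Apollo wins 15–0.
  Apollo vs Kestrel: Apollo wins 9–6.
  Forge vs Beacon: Forge wins 13–2.
  Forge vs Citadel: Forge wins 12–3.
  Forge vs Juno: Forge wins 15–0.
  Forge vs Kestrel: Forge wins 9–6.
  Beacon vs Citadel: Beacon wins 10–5.
  Beacon vs Juno: Beacon wins 11–4.
  Beacon vs Kestrel: Beacon wins 10–5.
  Citadel vs Juno: Citadel wins 15–0.
  Citadel vs Kestrel: Citadel wins 9–6.
  Juno vs Kestrel: Kestrel wins 15–0.
Copeland scores (wins − losses):
  Apollo: 5 − 0 = 5
  Forge: 4 − 1 = 3
  Beacon: 3 − 2 = 1
  Citadel: 2 − 3 = -1
  Juno: 0 − 5 = -5
  Kestrel: 1 − 4 = -3
Apollo has the best Copeland score.

Apollo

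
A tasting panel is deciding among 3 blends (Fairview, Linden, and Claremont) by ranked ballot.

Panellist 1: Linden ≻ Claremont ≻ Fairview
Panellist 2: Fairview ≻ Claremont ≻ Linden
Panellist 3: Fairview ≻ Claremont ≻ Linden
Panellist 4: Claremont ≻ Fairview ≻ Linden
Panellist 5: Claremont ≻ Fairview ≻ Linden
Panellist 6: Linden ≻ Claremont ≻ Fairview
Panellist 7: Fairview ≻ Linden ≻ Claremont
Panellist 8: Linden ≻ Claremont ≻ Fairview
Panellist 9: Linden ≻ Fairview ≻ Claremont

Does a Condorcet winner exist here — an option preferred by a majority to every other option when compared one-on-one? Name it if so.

There is no Condorcet winner

Head-to-head results (9 voters total):
Fairview vs Linden: Fairview wins 5–4.
Fairview vs Claremont: Claremont wins 5–4.
Linden vs Claremont: Linden wins 5–4.
No candidate beats all others: Fairview beats Linden beats Claremont beats Fairview, a majority cycle.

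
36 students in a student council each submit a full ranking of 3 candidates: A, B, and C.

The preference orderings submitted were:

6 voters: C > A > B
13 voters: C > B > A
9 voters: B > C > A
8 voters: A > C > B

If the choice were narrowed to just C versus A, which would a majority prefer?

C

Ballots ranking C above A: 6+13+9 = 28.
Ballots ranking A above C: 8.
C wins the head-to-head, 28–8.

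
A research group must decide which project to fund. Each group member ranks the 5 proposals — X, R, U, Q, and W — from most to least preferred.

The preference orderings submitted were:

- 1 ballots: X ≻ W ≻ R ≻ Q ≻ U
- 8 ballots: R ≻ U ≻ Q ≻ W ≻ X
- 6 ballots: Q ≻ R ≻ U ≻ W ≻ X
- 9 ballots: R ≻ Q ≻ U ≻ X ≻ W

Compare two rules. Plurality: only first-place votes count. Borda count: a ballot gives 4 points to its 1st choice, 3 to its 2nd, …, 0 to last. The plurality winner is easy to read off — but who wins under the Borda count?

R

Plurality first-place counts: X 1, R 17, U 0, Q 6, W 0 → R.
Borda totals: X 13, R 88, U 54, Q 68, W 17 → R.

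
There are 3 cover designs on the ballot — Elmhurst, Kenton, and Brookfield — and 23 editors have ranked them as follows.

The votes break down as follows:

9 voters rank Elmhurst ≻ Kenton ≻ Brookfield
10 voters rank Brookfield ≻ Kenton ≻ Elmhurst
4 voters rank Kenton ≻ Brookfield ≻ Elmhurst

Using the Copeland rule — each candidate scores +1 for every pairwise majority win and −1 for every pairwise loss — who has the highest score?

Kenton

Pairwise results:
  Elmhurst vs Kenton: Kenton wins 14–9.
  Elmhurst vs Brookfield: Brookfield wins 14–9.
  Kenton vs Brookfield: Kenton wins 13–10.
Copeland scores (wins − losses):
  Elmhurst: 0 − 2 = -2
  Kenton: 2 − 0 = 2
  Brookfield: 1 − 1 = 0
Kenton has the best Copeland score.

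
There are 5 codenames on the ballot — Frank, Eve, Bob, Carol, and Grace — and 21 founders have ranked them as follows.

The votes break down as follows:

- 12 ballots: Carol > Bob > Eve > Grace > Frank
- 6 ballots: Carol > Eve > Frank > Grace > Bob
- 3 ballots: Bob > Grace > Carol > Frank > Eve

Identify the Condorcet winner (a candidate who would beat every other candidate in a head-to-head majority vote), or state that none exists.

Carol

Head-to-head results (21 voters total):
Frank vs Eve: Eve wins 18–3.
Frank vs Bob: Bob wins 15–6.
Frank vs Carol: Carol wins 21–0.
Frank vs Grace: Grace wins 15–6.
Eve vs Bob: Bob wins 15–6.
Eve vs Carol: Carol wins 21–0.
Eve vs Grace: Eve wins 18–3.
Bob vs Carol: Carol wins 18–3.
Bob vs Grace: Bob wins 15–6.
Carol vs Grace: Carol wins 18–3.
Carol beats each rival — Frank (21–0), Eve (21–0), Bob (18–3), Grace (18–3) — so Carol is the Condorcet winner.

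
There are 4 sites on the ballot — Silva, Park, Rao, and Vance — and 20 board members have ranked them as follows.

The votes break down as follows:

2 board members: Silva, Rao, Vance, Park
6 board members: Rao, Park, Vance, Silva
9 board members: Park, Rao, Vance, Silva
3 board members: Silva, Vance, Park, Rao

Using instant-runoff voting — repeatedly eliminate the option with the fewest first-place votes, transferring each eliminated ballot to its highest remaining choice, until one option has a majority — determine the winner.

Park

Round 1: Park 9, Rao 6, Silva 5, Vance 0. Vance has the fewest and is eliminated.
Round 2: Park 9, Rao 6, Silva 5. Silva has the fewest and is eliminated.
Round 3: Park 12, Rao 8. Park has a majority.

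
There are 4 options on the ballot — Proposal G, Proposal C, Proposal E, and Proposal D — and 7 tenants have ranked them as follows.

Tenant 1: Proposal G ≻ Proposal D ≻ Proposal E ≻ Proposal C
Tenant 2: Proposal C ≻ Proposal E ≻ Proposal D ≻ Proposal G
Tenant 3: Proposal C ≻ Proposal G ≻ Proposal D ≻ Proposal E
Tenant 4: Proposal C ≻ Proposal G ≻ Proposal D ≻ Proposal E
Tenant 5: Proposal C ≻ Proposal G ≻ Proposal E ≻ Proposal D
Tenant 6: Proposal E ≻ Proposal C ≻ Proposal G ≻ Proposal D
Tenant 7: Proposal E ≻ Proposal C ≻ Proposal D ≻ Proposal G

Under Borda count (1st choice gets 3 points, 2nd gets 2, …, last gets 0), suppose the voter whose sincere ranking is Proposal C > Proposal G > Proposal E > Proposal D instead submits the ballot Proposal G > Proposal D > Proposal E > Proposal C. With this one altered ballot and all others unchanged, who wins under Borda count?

Proposal C

Borda totals with the altered ballot: Proposal G 11, Proposal C 13, Proposal E 10, Proposal D 8.
The winner is unchanged: still Proposal C.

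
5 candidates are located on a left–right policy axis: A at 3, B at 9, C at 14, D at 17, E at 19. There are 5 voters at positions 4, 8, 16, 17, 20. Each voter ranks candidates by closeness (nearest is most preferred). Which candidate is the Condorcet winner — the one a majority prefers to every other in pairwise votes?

With single-peaked preferences on a line, the Condorcet winner is the candidate closest to the median voter.
The median voter (position 16) is closest to D at 17.
Check: D vs A — voters closer to D: 3 of 5.

D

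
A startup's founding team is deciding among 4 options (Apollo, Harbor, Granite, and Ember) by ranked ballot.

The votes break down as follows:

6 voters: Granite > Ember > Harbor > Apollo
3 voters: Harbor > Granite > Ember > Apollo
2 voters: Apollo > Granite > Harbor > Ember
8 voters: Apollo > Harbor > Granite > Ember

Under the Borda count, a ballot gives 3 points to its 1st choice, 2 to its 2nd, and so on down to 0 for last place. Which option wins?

Borda scores:
  Apollo: 6·0 + 3·0 + 2·3 + 8·3 = 30
  Harbor: 6·1 + 3·3 + 2·1 + 8·2 = 33
  Granite: 6·3 + 3·2 + 2·2 + 8·1 = 36
  Ember: 6·2 + 3·1 + 2·0 + 8·0 = 15
Granite has the highest total.

Granite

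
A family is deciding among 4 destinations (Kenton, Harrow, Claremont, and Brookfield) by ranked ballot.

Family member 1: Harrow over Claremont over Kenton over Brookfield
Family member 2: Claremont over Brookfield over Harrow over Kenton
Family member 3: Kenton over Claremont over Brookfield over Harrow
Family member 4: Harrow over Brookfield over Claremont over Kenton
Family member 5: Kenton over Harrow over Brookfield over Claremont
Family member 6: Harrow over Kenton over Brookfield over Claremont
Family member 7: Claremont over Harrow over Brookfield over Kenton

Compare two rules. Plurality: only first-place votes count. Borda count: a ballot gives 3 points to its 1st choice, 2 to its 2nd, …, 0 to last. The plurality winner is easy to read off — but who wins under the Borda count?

Harrow

Plurality first-place counts: Kenton 2, Harrow 3, Claremont 2, Brookfield 0 → Harrow.
Borda totals: Kenton 9, Harrow 14, Claremont 11, Brookfield 8 → Harrow.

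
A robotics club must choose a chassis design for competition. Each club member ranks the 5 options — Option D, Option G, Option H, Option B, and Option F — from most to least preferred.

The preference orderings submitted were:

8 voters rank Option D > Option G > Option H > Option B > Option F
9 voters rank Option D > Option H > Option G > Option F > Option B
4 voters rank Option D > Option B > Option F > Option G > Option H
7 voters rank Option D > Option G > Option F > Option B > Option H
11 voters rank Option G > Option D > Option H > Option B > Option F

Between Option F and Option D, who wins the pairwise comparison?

Option D

Ballots ranking Option F above Option D: 0.
Ballots ranking Option D above Option F: 8+9+4+7+11 = 39.
Option D wins the head-to-head, 39–0.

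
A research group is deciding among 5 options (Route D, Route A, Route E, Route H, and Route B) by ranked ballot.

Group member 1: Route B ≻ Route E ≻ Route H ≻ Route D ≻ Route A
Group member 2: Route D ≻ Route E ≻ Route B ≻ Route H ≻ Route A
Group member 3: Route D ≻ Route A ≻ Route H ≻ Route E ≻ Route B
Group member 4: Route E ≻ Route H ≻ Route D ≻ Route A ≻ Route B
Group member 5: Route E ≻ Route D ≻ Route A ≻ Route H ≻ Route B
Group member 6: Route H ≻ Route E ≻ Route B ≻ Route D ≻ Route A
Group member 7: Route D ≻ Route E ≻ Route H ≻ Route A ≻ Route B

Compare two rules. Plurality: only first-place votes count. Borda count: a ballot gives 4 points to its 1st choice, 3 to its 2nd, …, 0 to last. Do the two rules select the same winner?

Plurality first-place counts: Route D 3, Route A 0, Route E 2, Route H 1, Route B 1 → Route D.
Borda totals: Route D 19, Route A 7, Route E 21, Route H 15, Route B 8 → Route E.
The two rules disagree: plurality picks Route D, Borda picks Route E.

No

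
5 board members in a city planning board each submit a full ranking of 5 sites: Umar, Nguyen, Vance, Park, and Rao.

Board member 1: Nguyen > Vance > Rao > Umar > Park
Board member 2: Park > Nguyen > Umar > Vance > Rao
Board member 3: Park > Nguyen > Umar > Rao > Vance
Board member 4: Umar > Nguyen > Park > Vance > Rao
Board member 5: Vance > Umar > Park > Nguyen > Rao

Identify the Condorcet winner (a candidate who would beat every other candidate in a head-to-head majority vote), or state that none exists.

Head-to-head results (5 voters total):
Umar vs Nguyen: Nguyen wins 3–2.
Umar vs Vance: Umar wins 3–2.
Umar vs Park: Umar wins 3–2.
Umar vs Rao: Umar wins 4–1.
Nguyen vs Vance: Nguyen wins 4–1.
Nguyen vs Park: Park wins 3–2.
Nguyen vs Rao: Nguyen wins 5–0.
Vance vs Park: Park wins 3–2.
Vance vs Rao: Vance wins 4–1.
Park vs Rao: Park wins 4–1.
No candidate beats all others: Umar beats Park beats Nguyen beats Umar, a majority cycle.

None — there is no Condorcet winner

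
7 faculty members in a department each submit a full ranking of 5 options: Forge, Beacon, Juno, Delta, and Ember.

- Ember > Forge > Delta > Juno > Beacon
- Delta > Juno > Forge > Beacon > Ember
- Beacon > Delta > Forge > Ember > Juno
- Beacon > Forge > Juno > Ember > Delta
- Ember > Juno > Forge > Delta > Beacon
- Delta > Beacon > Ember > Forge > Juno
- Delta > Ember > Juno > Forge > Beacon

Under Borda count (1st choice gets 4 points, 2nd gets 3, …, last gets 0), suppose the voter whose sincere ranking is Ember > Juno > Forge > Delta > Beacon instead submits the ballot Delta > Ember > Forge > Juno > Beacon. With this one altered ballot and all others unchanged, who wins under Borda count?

Borda totals with the altered ballot: Forge 14, Beacon 12, Juno 9, Delta 21, Ember 14.
The winner is unchanged: still Delta.

Delta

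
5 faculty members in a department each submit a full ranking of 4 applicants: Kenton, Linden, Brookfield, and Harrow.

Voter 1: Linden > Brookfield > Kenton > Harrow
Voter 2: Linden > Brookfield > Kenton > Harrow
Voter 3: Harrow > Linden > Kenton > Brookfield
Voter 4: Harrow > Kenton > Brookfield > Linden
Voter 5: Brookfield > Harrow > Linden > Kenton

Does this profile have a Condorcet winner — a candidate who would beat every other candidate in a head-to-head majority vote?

No

Head-to-head results (5 voters total):
Kenton vs Linden: Linden wins 4–1.
Kenton vs Brookfield: Brookfield wins 3–2.
Kenton vs Harrow: Harrow wins 3–2.
Linden vs Brookfield: Linden wins 3–2.
Linden vs Harrow: Harrow wins 3–2.
Brookfield vs Harrow: Brookfield wins 3–2.
No candidate beats all others: Linden beats Brookfield beats Harrow beats Linden, a majority cycle.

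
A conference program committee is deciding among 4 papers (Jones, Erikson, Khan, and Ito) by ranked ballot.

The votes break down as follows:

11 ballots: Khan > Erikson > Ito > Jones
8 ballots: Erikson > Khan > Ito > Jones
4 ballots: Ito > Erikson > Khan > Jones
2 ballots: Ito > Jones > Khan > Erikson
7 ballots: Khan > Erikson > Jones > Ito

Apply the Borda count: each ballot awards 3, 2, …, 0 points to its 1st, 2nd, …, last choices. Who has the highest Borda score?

Khan

Borda scores:
  Jones: 11·0 + 8·0 + 4·0 + 2·2 + 7·1 = 11
  Erikson: 11·2 + 8·3 + 4·2 + 2·0 + 7·2 = 68
  Khan: 11·3 + 8·2 + 4·1 + 2·1 + 7·3 = 76
  Ito: 11·1 + 8·1 + 4·3 + 2·3 + 7·0 = 37
Khan has the highest total.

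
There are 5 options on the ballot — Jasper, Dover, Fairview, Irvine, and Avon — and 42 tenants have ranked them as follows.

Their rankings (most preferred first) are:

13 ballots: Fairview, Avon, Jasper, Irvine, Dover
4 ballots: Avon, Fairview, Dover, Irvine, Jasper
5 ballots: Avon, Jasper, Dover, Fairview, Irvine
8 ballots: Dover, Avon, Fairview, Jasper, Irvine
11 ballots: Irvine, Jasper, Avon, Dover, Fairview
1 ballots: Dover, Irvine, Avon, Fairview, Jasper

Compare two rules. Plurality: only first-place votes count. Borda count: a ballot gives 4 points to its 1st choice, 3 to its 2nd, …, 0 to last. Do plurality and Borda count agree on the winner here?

Plurality first-place counts: Jasper 0, Dover 9, Fairview 13, Irvine 11, Avon 9 → Fairview.
Borda totals: Jasper 82, Dover 65, Fairview 86, Irvine 64, Avon 123 → Avon.
The two rules disagree: plurality picks Fairview, Borda picks Avon.

No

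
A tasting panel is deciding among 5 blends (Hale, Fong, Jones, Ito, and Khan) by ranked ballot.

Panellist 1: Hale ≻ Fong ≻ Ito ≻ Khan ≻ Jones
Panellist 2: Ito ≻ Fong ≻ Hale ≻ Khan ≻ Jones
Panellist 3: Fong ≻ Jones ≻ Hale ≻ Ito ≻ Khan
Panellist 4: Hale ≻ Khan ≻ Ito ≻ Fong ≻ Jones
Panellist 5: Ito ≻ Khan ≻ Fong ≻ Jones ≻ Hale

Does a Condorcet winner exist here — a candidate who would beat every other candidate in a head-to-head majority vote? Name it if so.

There is no Condorcet winner

Head-to-head results (5 voters total):
Hale vs Fong: Fong wins 3–2.
Hale vs Jones: Hale wins 3–2.
Hale vs Ito: Hale wins 3–2.
Hale vs Khan: Hale wins 4–1.
Fong vs Jones: Fong wins 5–0.
Fong vs Ito: Ito wins 3–2.
Fong vs Khan: Fong wins 3–2.
Jones vs Ito: Ito wins 4–1.
Jones vs Khan: Khan wins 4–1.
Ito vs Khan: Ito wins 4–1.
No candidate beats all others: Hale beats Ito beats Fong beats Hale, a majority cycle.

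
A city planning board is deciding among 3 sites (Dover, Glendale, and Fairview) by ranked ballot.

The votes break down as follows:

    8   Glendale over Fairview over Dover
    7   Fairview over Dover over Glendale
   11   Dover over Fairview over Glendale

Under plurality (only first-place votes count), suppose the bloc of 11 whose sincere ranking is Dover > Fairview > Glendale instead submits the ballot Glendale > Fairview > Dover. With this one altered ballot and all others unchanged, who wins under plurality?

Glendale

First-place totals with the altered ballot: Dover 0, Glendale 19, Fairview 7.
The switch changes the winner from Dover to Glendale.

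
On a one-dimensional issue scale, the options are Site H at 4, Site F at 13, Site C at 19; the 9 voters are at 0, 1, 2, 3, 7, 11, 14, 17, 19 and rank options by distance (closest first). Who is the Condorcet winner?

Site H

With single-peaked preferences on a line, the Condorcet winner is the candidate closest to the median voter.
The median voter (position 7) is closest to Site H at 4.
Check: Site H vs Site C — voters closer to Site H: 6 of 9.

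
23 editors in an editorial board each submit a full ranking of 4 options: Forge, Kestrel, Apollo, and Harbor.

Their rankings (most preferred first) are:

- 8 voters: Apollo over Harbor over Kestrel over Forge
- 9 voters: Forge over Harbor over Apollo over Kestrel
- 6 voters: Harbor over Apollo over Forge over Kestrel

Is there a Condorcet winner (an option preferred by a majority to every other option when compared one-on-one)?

Head-to-head results (23 voters total):
Forge vs Kestrel: Forge wins 15–8.
Forge vs Apollo: Apollo wins 14–9.
Forge vs Harbor: Harbor wins 14–9.
Kestrel vs Apollo: Apollo wins 23–0.
Kestrel vs Harbor: Harbor wins 23–0.
Apollo vs Harbor: Harbor wins 15–8.
Harbor beats each rival — Forge (14–9), Kestrel (23–0), Apollo (15–8) — so Harbor is the Condorcet winner.

Yes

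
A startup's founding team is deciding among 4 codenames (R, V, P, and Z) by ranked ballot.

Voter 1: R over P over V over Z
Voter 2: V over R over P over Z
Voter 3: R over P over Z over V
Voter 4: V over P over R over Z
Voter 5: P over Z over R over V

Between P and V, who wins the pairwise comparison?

Ballots ranking P above V: 3.
Ballots ranking V above P: 2.
P wins the head-to-head, 3–2.

P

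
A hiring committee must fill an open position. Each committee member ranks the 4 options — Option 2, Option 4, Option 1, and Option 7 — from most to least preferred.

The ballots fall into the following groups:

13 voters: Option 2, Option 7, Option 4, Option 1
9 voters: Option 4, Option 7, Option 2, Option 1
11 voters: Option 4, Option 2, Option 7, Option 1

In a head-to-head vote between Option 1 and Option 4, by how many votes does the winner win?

33

Ballots ranking Option 1 above Option 4: 0.
Ballots ranking Option 4 above Option 1: 13+9+11 = 33.
Option 4 wins 33–0, a margin of 33.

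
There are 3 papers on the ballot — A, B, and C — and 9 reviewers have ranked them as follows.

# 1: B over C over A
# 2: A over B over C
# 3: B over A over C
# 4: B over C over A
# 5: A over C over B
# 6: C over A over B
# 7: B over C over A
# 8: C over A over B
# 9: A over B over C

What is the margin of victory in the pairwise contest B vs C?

3

Ballots ranking B above C: 6.
Ballots ranking C above B: 3.
B wins 6–3, a margin of 3.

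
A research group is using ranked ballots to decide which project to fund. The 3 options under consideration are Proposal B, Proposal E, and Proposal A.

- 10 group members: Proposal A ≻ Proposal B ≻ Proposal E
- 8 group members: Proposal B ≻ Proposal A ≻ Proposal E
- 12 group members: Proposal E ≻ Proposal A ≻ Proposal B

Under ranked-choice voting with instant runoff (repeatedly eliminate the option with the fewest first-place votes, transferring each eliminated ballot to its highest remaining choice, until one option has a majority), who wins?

Proposal A

Round 1: Proposal E 12, Proposal A 10, Proposal B 8. Proposal B has the fewest and is eliminated.
Round 2: Proposal A 18, Proposal E 12. Proposal A has a majority.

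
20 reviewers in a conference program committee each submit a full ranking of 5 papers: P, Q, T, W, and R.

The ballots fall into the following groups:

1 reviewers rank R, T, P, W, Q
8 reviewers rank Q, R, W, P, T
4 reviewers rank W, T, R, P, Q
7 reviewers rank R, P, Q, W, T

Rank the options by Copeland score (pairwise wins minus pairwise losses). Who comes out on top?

Pairwise results:
  P vs Q: P wins 12–8.
  P vs T: P wins 15–5.
  P vs W: W wins 12–8.
  P vs R: R wins 20–0.
  Q vs T: Q wins 15–5.
  Q vs W: Q wins 15–5.
  Q vs R: R wins 12–8.
  T vs W: W wins 19–1.
  T vs R: R wins 16–4.
  W vs R: R wins 16–4.
Copeland scores (wins − losses):
  P: 2 − 2 = 0
  Q: 2 − 2 = 0
  T: 0 − 4 = -4
  W: 2 − 2 = 0
  R: 4 − 0 = 4
R has the best Copeland score.

R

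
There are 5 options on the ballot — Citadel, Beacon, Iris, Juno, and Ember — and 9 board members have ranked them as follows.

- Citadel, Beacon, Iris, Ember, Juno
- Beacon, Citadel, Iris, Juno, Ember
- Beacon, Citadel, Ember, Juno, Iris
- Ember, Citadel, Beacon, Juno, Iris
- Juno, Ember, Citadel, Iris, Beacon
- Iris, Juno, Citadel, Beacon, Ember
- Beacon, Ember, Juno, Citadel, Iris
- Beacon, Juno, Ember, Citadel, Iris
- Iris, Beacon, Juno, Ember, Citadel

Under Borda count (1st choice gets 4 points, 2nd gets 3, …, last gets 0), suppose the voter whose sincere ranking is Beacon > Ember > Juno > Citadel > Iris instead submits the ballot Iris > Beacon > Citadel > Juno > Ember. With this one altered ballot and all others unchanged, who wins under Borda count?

Borda totals with the altered ballot: Citadel 20, Beacon 24, Iris 17, Juno 16, Ember 13.
The winner is unchanged: still Beacon.

Beacon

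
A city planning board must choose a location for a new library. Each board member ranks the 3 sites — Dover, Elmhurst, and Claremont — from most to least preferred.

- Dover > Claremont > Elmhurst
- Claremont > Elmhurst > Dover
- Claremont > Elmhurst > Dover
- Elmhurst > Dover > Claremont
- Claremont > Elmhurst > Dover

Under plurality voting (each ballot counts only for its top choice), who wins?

First-place vote totals:
  Dover: 1
  Elmhurst: 1
  Claremont: 3
Claremont has the most first-place votes.

Claremont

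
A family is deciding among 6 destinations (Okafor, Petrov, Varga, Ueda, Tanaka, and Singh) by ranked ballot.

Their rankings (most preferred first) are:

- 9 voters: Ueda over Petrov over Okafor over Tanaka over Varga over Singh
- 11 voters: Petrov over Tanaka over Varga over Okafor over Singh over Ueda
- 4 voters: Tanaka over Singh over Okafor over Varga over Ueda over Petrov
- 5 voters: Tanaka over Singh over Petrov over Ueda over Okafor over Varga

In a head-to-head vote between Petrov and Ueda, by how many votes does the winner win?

3

Ballots ranking Petrov above Ueda: 11+5 = 16.
Ballots ranking Ueda above Petrov: 9+4 = 13.
Petrov wins 16–13, a margin of 3.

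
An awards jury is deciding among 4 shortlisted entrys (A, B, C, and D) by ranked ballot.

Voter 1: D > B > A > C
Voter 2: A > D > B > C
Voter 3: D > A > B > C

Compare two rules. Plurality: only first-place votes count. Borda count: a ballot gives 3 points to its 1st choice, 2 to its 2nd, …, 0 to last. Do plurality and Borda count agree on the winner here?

Yes

Plurality first-place counts: A 1, B 0, C 0, D 2 → D.
Borda totals: A 6, B 4, C 0, D 8 → D.
The two rules agree on D.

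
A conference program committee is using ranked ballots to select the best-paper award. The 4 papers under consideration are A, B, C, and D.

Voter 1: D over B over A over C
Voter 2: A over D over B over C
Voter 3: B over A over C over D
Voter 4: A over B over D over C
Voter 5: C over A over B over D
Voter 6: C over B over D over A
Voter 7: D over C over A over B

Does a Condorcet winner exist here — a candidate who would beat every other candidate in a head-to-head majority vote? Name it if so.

Head-to-head results (7 voters total):
A vs B: A wins 4–3.
A vs C: A wins 4–3.
A vs D: A wins 4–3.
B vs C: B wins 4–3.
B vs D: B wins 4–3.
C vs D: D wins 4–3.
A beats each rival — B (4–3), C (4–3), D (4–3) — so A is the Condorcet winner.

A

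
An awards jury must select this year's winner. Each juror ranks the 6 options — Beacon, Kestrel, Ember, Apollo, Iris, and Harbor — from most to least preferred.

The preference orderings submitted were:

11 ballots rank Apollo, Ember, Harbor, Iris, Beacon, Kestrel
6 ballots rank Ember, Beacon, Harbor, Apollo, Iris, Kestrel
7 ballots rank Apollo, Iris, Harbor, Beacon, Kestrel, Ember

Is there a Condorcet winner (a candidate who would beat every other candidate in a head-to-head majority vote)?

Head-to-head results (24 voters total):
Beacon vs Kestrel: Beacon wins 24–0.
Beacon vs Ember: Ember wins 17–7.
Beacon vs Apollo: Apollo wins 18–6.
Beacon vs Iris: Iris wins 18–6.
Beacon vs Harbor: Harbor wins 18–6.
Kestrel vs Ember: Ember wins 17–7.
Kestrel vs Apollo: Apollo wins 24–0.
Kestrel vs Iris: Iris wins 24–0.
Kestrel vs Harbor: Harbor wins 24–0.
Ember vs Apollo: Apollo wins 18–6.
Ember vs Iris: Ember wins 17–7.
Ember vs Harbor: Ember wins 17–7.
Apollo vs Iris: Apollo wins 24–0.
Apollo vs Harbor: Apollo wins 18–6.
Iris vs Harbor: Harbor wins 17–7.
Apollo beats each rival — Beacon (18–6), Kestrel (24–0), Ember (18–6), Iris (24–0), Harbor (18–6) — so Apollo is the Condorcet winner.

Yes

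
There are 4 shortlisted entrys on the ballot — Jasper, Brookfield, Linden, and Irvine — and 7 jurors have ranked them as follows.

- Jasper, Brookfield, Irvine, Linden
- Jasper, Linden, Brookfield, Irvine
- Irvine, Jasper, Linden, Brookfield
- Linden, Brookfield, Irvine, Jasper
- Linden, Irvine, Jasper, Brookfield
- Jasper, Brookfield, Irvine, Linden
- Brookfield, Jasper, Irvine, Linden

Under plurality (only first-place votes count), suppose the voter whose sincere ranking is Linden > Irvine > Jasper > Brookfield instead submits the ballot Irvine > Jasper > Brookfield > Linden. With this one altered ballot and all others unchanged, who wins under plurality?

Jasper

First-place totals with the altered ballot: Jasper 3, Brookfield 1, Linden 1, Irvine 2.
The winner is unchanged: still Jasper.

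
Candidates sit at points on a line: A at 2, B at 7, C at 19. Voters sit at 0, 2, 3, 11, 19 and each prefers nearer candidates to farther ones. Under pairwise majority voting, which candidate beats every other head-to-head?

With single-peaked preferences on a line, the Condorcet winner is the candidate closest to the median voter.
The median voter (position 3) is closest to A at 2.
Check: A vs B — voters closer to A: 3 of 5.

A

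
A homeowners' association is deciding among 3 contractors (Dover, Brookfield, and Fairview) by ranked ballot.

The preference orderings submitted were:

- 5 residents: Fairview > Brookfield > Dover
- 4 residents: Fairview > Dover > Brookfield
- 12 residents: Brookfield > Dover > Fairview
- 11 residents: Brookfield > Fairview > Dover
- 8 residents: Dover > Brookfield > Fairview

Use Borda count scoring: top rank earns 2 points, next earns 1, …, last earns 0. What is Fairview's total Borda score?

Borda scores:
  Dover: 5·0 + 4·1 + 12·1 + 11·0 + 8·2 = 32
  Brookfield: 5·1 + 4·0 + 12·2 + 11·2 + 8·1 = 59
  Fairview: 5·2 + 4·2 + 12·0 + 11·1 + 8·0 = 29

29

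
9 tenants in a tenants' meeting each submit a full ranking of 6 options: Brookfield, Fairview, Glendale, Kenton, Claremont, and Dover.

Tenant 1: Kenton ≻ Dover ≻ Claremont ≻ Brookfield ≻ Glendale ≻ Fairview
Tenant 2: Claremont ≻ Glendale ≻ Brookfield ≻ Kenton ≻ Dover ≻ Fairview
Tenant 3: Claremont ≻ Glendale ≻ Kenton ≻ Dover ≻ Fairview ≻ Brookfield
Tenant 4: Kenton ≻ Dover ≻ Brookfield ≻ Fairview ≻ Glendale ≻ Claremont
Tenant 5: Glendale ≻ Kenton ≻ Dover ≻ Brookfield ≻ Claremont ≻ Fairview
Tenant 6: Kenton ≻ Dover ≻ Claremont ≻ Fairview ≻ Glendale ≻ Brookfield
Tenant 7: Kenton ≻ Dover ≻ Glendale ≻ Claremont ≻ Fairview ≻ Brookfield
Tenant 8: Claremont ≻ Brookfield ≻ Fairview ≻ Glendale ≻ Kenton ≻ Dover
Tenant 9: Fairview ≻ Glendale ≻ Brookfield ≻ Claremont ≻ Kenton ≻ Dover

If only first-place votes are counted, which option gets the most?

Kenton

First-place vote totals:
  Brookfield: 0
  Fairview: 1
  Glendale: 1
  Kenton: 4
  Claremont: 3
  Dover: 0
Kenton has the most first-place votes.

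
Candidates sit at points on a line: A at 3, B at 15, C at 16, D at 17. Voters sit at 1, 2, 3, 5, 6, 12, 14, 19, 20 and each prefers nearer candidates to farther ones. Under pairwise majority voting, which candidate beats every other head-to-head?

With single-peaked preferences on a line, the Condorcet winner is the candidate closest to the median voter.
The median voter (position 6) is closest to A at 3.
Check: A vs C — voters closer to A: 5 of 9.

A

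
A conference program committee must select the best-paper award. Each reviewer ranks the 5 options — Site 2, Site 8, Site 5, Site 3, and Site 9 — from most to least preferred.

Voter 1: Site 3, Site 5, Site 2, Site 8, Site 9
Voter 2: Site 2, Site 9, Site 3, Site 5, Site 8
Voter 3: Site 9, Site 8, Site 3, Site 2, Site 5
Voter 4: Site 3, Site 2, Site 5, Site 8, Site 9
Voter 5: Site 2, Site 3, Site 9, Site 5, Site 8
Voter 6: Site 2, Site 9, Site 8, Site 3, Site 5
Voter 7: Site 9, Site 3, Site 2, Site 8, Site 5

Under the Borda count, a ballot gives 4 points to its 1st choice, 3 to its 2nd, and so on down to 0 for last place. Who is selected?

Borda scores:
  Site 2: 2 + 4 + 1 + 3 + 4 + 4 + 2 = 20
  Site 8: 1 + 0 + 3 + 1 + 0 + 2 + 1 = 8
  Site 5: 3 + 1 + 0 + 2 + 1 + 0 + 0 = 7
  Site 3: 4 + 2 + 2 + 4 + 3 + 1 + 3 = 19
  Site 9: 0 + 3 + 4 + 0 + 2 + 3 + 4 = 16
Site 2 has the highest total.

Site 2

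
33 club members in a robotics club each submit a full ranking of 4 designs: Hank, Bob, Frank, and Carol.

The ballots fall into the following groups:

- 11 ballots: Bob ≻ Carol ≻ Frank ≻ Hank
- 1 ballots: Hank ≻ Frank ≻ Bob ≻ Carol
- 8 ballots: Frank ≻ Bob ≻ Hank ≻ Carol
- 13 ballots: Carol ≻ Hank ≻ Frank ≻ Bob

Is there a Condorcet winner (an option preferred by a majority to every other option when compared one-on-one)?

Head-to-head results (33 voters total):
Hank vs Bob: Bob wins 19–14.
Hank vs Frank: Frank wins 19–14.
Hank vs Carol: Carol wins 24–9.
Bob vs Frank: Frank wins 22–11.
Bob vs Carol: Bob wins 20–13.
Frank vs Carol: Carol wins 24–9.
No candidate beats all others: Bob beats Carol beats Frank beats Bob, a majority cycle.

No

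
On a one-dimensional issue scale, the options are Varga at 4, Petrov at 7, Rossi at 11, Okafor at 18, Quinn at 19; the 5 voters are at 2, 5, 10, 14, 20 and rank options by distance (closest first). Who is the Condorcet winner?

Rossi

With single-peaked preferences on a line, the Condorcet winner is the candidate closest to the median voter.
The median voter (position 10) is closest to Rossi at 11.
Check: Rossi vs Petrov — voters closer to Rossi: 3 of 5.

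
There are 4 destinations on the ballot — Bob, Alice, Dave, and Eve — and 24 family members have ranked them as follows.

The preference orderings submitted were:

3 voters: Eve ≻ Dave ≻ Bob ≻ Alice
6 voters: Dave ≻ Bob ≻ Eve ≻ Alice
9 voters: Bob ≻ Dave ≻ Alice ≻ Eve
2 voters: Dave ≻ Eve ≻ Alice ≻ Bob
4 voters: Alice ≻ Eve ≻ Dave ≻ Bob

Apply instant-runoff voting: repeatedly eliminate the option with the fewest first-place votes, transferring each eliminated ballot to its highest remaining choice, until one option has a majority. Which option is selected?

Round 1: Bob 9, Dave 8, Alice 4, Eve 3. Eve has the fewest and is eliminated.
Round 2: Dave 11, Bob 9, Alice 4. Alice has the fewest and is eliminated.
Round 3: Dave 15, Bob 9. Dave has a majority.

Dave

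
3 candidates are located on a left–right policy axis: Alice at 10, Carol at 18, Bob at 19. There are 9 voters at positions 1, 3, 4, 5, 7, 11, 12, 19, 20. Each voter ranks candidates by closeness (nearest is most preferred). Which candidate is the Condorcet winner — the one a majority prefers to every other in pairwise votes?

With single-peaked preferences on a line, the Condorcet winner is the candidate closest to the median voter.
The median voter (position 7) is closest to Alice at 10.
Check: Alice vs Carol — voters closer to Alice: 7 of 9.

Alice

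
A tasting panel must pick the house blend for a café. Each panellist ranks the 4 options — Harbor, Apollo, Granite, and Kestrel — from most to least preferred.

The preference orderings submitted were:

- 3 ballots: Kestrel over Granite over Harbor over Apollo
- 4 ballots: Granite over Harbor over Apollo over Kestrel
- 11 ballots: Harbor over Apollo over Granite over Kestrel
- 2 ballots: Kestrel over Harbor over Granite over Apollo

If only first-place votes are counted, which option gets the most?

Harbor

First-place vote totals:
  Harbor: 11
  Apollo: 0
  Granite: 4
  Kestrel: 5
Harbor has the most first-place votes.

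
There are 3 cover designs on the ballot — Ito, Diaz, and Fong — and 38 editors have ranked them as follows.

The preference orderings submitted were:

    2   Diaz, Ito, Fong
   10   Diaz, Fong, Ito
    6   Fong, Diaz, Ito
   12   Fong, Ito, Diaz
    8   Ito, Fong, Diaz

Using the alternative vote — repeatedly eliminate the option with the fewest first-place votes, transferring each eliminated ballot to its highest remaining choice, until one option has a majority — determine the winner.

Round 1: Fong 18, Diaz 12, Ito 8. Ito has the fewest and is eliminated.
Round 2: Fong 26, Diaz 12. Fong has a majority.

Fong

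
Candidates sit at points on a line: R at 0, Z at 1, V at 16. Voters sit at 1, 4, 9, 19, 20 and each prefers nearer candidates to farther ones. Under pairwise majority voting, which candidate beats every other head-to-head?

V

With single-peaked preferences on a line, the Condorcet winner is the candidate closest to the median voter.
The median voter (position 9) is closest to V at 16.
Check: V vs Z — voters closer to V: 3 of 5.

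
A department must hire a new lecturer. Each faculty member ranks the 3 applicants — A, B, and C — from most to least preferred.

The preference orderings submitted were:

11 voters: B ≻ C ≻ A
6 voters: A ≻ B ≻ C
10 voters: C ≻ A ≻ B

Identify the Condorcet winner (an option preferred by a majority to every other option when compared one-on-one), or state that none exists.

Head-to-head results (27 voters total):
A vs B: A wins 16–11.
A vs C: C wins 21–6.
B vs C: B wins 17–10.
No candidate beats all others: A beats B beats C beats A, a majority cycle.

There is no Condorcet winner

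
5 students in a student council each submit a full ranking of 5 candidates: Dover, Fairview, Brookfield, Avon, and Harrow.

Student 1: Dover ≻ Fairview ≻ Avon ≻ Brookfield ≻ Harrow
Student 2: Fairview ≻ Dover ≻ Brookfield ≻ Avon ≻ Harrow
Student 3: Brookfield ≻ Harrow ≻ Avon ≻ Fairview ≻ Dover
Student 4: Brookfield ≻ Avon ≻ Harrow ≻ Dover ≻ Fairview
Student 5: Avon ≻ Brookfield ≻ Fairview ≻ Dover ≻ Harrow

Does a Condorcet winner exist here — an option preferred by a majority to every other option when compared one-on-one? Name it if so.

Head-to-head results (5 voters total):
Dover vs Fairview: Fairview wins 3–2.
Dover vs Brookfield: Brookfield wins 3–2.
Dover vs Avon: Avon wins 3–2.
Dover vs Harrow: Dover wins 3–2.
Fairview vs Brookfield: Brookfield wins 3–2.
Fairview vs Avon: Avon wins 3–2.
Fairview vs Harrow: Fairview wins 3–2.
Brookfield vs Avon: Brookfield wins 3–2.
Brookfield vs Harrow: Brookfield wins 5–0.
Avon vs Harrow: Avon wins 4–1.
Brookfield beats each rival — Dover (3–2), Fairview (3–2), Avon (3–2), Harrow (5–0) — so Brookfield is the Condorcet winner.

Brookfield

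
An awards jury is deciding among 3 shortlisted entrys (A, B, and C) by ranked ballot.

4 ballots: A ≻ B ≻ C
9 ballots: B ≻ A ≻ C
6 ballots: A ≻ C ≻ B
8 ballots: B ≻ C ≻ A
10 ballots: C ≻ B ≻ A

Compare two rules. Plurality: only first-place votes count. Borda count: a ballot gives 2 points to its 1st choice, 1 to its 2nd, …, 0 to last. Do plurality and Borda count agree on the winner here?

Yes

Plurality first-place counts: A 10, B 17, C 10 → B.
Borda totals: A 29, B 48, C 34 → B.
The two rules agree on B.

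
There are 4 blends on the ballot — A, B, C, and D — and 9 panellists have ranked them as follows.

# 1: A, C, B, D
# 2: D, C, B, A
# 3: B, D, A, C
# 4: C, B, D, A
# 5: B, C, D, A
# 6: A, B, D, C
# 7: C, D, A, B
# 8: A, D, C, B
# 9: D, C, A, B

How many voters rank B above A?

Ballots ranking B above A: 4.
Ballots ranking A above B: 5.
So 4 of 9 voters prefer B to A.

4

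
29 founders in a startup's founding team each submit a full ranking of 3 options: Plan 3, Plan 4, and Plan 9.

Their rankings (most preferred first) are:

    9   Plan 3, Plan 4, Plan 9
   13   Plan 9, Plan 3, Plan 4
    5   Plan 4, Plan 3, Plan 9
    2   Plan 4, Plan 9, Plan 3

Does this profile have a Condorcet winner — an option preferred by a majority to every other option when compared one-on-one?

Head-to-head results (29 voters total):
Plan 3 vs Plan 4: Plan 3 wins 22–7.
Plan 3 vs Plan 9: Plan 9 wins 15–14.
Plan 4 vs Plan 9: Plan 4 wins 16–13.
No candidate beats all others: Plan 3 beats Plan 4 beats Plan 9 beats Plan 3, a majority cycle.

No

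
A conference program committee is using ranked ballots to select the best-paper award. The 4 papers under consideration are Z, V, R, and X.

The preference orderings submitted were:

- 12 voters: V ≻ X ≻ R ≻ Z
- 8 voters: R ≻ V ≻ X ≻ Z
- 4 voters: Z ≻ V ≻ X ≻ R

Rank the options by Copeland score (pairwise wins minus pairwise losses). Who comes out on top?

V

Pairwise results:
  Z vs V: V wins 20–4.
  Z vs R: R wins 20–4.
  Z vs X: X wins 20–4.
  V vs R: V wins 16–8.
  V vs X: V wins 24–0.
  R vs X: X wins 16–8.
Copeland scores (wins − losses):
  Z: 0 − 3 = -3
  V: 3 − 0 = 3
  R: 1 − 2 = -1
  X: 2 − 1 = 1
V has the best Copeland score.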